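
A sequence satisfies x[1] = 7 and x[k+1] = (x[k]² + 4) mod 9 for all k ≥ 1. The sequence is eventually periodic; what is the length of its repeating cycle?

We have x[1] = 7, x[2] = 8, x[3] = 5, x[4] = 2, x[5] = 8.
Since x[5] = x[2] = 8, the sequence is eventually periodic: after a pre-period of length 1 it cycles with period 3.

3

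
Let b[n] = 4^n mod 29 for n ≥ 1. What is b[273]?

28

We have b[1] = 4; b[2] = 16; b[3] = 6; b[4] = 24; b[5] = 9; b[6] = 7; b[7] = 28; b[8] = 25; b[9] = 13; b[10] = 23; b[11] = 5; b[12] = 20; b[13] = 22; b[14] = 1; b[15] = 4.
Since b[15] = b[1] = 4, the sequence is periodic with period 14.
So b[273] = b[1 + ((273-1) mod 14)] = b[7] = 28.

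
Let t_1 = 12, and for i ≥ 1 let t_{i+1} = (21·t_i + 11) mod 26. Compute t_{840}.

Computing terms: t_1 = 12,  t_2 = 3,  t_3 = 22,  t_4 = 5,  t_5 = 12.
Since t_5 = t_1 = 12, the sequence is periodic with period 4.
(840 - 1) mod 4 = 3, so t_{840} = t_4 = 5.

5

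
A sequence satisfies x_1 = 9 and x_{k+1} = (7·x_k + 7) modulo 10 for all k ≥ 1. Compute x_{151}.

We have x_1 = 9,  x_2 = 0,  x_3 = 7,  x_4 = 6,  x_5 = 9.
Since x_5 = x_1 = 9, the sequence is periodic with period 4.
(151 - 1) mod 4 = 2, so x_{151} = x_3 = 7.

7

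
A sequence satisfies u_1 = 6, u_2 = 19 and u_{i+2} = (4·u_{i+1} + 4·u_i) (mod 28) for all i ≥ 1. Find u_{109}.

We have u_1 = 6; u_2 = 19; u_3 = 16; u_4 = 0; u_5 = 8; u_6 = 4; u_7 = 20; u_8 = 12; u_9 = 16; u_{10} = 0.
Since (u_9, u_{10}) = (u_3, u_4) = (16, 0) (two consecutive terms determine the rest), the sequence is eventually periodic: after a pre-period of length 2 it cycles with period 6.
For i ≥ 3, u_i depends only on (i - 3) mod 6. (109 - 3) mod 6 = 4, so u_{109} = u_7 = 20.

20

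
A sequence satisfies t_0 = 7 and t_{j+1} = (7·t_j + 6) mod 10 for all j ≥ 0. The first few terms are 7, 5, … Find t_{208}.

7

Computing terms: t_0 = 7, t_1 = 5, t_2 = 1, t_3 = 3, t_4 = 7.
Since t_4 = t_0 = 7, the sequence is periodic with period 4.
So t_{208} = t_{0 + ((208-0) mod 4)} = t_0 = 7.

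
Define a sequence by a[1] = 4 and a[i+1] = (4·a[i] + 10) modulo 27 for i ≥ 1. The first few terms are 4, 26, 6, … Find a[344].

Listing terms: a[1] = 4, a[2] = 26, a[3] = 6, a[4] = 7, a[5] = 11, a[6] = 0, a[7] = 10, a[8] = 23, a[9] = 21, a[10] = 13, a[11] = 8, a[12] = 15, a[13] = 16, a[14] = 20, a[15] = 9, a[16] = 19, a[17] = 5, a[18] = 3, a[19] = 22, a[20] = 17, a[21] = 24, a[22] = 25, a[23] = 2, a[24] = 18, a[25] = 1, a[26] = 14, a[27] = 12, a[28] = 4.
The sequence repeats with period 27.
(344 - 1) mod 27 = 19, so a[344] = a[20] = 17.

17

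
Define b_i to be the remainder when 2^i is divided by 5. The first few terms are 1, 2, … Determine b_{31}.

3

Computing terms: b_0 = 1,  b_1 = 2,  b_2 = 4,  b_3 = 3,  b_4 = 1.
Since b_4 = b_0 = 1, the sequence is periodic with period 4.
So b_{31} = b_{0 + ((31-0) mod 4)} = b_3 = 3.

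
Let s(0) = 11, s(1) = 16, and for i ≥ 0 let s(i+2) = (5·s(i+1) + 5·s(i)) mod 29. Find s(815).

1

Listing terms: s(0) = 11, s(1) = 16, s(2) = 19, s(3) = 1, s(4) = 13, s(5) = 12, s(6) = 9, s(7) = 18, s(8) = 19, s(9) = 11, s(10) = 5, s(11) = 22, s(12) = 19, s(13) = 2, s(14) = 18, s(15) = 13, s(16) = 10, s(17) = 28, s(18) = 16, s(19) = 17, s(20) = 20, s(21) = 11, s(22) = 10, s(23) = 18, s(24) = 24, s(25) = 7, s(26) = 10, s(27) = 27, s(28) = 11, s(29) = 16.
Since (s(28), s(29)) = (s(0), s(1)) = (11, 16) (two consecutive terms determine the rest), the sequence is periodic with period 28.
(815 - 0) mod 28 = 3, so s(815) = s(3) = 1.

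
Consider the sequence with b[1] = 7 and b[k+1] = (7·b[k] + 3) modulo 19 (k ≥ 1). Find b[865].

7

We have b[1] = 7; b[2] = 14; b[3] = 6; b[4] = 7.
The sequence repeats with period 3.
(865 - 1) mod 3 = 0, so b[865] = b[1] = 7.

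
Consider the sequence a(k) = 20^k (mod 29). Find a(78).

20

a(0) = 1, a(1) = 20, a(2) = 23, a(3) = 25, a(4) = 7, a(5) = 24, a(6) = 16, a(7) = 1.
Since a(7) = a(0) = 1, the sequence is periodic with period 7.
So a(78) = a(0 + ((78-0) mod 7)) = a(1) = 20.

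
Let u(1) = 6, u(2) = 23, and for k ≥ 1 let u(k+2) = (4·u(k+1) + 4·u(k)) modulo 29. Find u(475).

Listing terms: u(1) = 6, u(2) = 23, u(3) = 0, u(4) = 5, u(5) = 20, u(6) = 13, u(7) = 16, u(8) = 0, u(9) = 6, u(10) = 24, u(11) = 4, u(12) = 25, u(13) = 0, u(14) = 13, u(15) = 23, u(16) = 28, u(17) = 1, u(18) = 0, u(19) = 4, u(20) = 16, u(21) = 22, u(22) = 7, u(23) = 0, u(24) = 28, u(25) = 25, u(26) = 9, u(27) = 20, u(28) = 0, u(29) = 22, u(30) = 1, u(31) = 5, u(32) = 24, u(33) = 0, u(34) = 9, u(35) = 7, u(36) = 6, u(37) = 23.
Since (u(36), u(37)) = (u(1), u(2)) = (6, 23) (two consecutive terms determine the rest), the sequence is periodic with period 35.
So u(475) = u(1 + ((475-1) mod 35)) = u(20) = 16.

16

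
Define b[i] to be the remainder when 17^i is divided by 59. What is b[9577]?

45

Computing terms: b[0] = 1; b[1] = 17; b[2] = 53; b[3] = 16; b[4] = 36; b[5] = 22; b[6] = 20; b[7] = 45; b[8] = 57; b[9] = 25; b[10] = 12; b[11] = 27; b[12] = 46; b[13] = 15; b[14] = 19; b[15] = 28; b[16] = 4; b[17] = 9; b[18] = 35; b[19] = 5; b[20] = 26; b[21] = 29; b[22] = 21; b[23] = 3; b[24] = 51; b[25] = 41; b[26] = 48; b[27] = 49; b[28] = 7; b[29] = 1.
Since b[29] = b[0] = 1, the sequence is periodic with period 29.
(9577 - 0) mod 29 = 7, so b[9577] = b[7] = 45.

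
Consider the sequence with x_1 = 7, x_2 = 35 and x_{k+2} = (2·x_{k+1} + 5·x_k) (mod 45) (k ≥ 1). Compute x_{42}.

15

We have x_1 = 7,  x_2 = 35,  x_3 = 15,  x_4 = 25,  x_5 = 35,  x_6 = 15.
Since (x_5, x_6) = (x_2, x_3) = (35, 15) (two consecutive terms determine the rest), the sequence is eventually periodic: after a pre-period of length 1 it cycles with period 3.
For k ≥ 2, x_k depends only on (k - 2) mod 3. (42 - 2) mod 3 = 1, so x_{42} = x_3 = 15.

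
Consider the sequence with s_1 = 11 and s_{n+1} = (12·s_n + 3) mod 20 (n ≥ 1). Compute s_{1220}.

Listing terms: s_1 = 11, s_2 = 15, s_3 = 3, s_4 = 19, s_5 = 11.
The sequence repeats with period 4.
So s_{1220} = s_{1 + ((1220-1) mod 4)} = s_4 = 19.

19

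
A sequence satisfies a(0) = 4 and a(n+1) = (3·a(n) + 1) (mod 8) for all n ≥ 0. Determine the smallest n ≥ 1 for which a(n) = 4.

a(0) = 4; a(1) = 5; a(2) = 0; a(3) = 1; a(4) = 4.
Since a(4) = a(0) = 4, the sequence is periodic with period 4.
The value 4 next appears (with n ≥ 1) at a(4).

4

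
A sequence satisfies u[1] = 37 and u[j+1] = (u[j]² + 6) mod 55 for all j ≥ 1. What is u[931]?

u[1] = 37; u[2] = 0; u[3] = 6; u[4] = 42; u[5] = 10; u[6] = 51; u[7] = 22; u[8] = 50; u[9] = 31; u[10] = 32; u[11] = 40; u[12] = 11; u[13] = 17; u[14] = 20; u[15] = 21; u[16] = 7; u[17] = 0.
Since u[17] = u[2] = 0, the sequence is eventually periodic: after a pre-period of length 1 it cycles with period 15.
For j ≥ 2, u[j] depends only on (j - 2) mod 15. (931 - 2) mod 15 = 14, so u[931] = u[16] = 7.

7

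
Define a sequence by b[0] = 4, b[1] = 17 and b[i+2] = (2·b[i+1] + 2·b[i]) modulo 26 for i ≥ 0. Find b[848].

20

Listing terms: b[0] = 4; b[1] = 17; b[2] = 16; b[3] = 14; b[4] = 8; b[5] = 18; b[6] = 0; b[7] = 10; b[8] = 20; b[9] = 8; b[10] = 4; b[11] = 24; b[12] = 4; b[13] = 4; b[14] = 16; b[15] = 14.
Since (b[14], b[15]) = (b[2], b[3]) = (16, 14) (two consecutive terms determine the rest), the sequence is eventually periodic: after a pre-period of length 2 it cycles with period 12.
For i ≥ 2, b[i] depends only on (i - 2) mod 12. (848 - 2) mod 12 = 6, so b[848] = b[8] = 20.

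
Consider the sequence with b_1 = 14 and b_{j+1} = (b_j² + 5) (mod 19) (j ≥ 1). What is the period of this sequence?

4

Listing terms: b_1 = 14, b_2 = 11, b_3 = 12, b_4 = 16, b_5 = 14.
The sequence repeats with period 4.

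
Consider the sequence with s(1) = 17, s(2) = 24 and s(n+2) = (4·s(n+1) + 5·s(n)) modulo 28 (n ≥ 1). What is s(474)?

8

We have s(1) = 17; s(2) = 24; s(3) = 13; s(4) = 4; s(5) = 25; s(6) = 8; s(7) = 17; s(8) = 24.
Since (s(7), s(8)) = (s(1), s(2)) = (17, 24) (two consecutive terms determine the rest), the sequence is periodic with period 6.
So s(474) = s(1 + ((474-1) mod 6)) = s(6) = 8.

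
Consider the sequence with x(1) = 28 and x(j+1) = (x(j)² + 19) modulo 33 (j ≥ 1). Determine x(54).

x(1) = 28, x(2) = 11, x(3) = 8, x(4) = 17, x(5) = 11.
Since x(5) = x(2) = 11, the sequence is eventually periodic: after a pre-period of length 1 it cycles with period 3.
For j ≥ 2, x(j) depends only on (j - 2) mod 3. (54 - 2) mod 3 = 1, so x(54) = x(3) = 8.

8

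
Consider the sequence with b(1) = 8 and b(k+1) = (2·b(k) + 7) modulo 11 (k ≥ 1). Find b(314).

b(1) = 8; b(2) = 1; b(3) = 9; b(4) = 3; b(5) = 2; b(6) = 0; b(7) = 7; b(8) = 10; b(9) = 5; b(10) = 6; b(11) = 8.
Since b(11) = b(1) = 8, the sequence is periodic with period 10.
(314 - 1) mod 10 = 3, so b(314) = b(4) = 3.

3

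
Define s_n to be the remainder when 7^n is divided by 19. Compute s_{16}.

7

We have s_1 = 7; s_2 = 11; s_3 = 1; s_4 = 7.
Since s_4 = s_1 = 7, the sequence is periodic with period 3.
(16 - 1) mod 3 = 0, so s_{16} = s_1 = 7.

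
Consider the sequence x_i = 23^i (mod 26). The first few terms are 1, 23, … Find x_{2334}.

1

Computing terms: x_0 = 1,  x_1 = 23,  x_2 = 9,  x_3 = 25,  x_4 = 3,  x_5 = 17,  x_6 = 1.
Since x_6 = x_0 = 1, the sequence is periodic with period 6.
(2334 - 0) mod 6 = 0, so x_{2334} = x_0 = 1.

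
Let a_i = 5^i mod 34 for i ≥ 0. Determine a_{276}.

Computing terms: a_0 = 1, a_1 = 5, a_2 = 25, a_3 = 23, a_4 = 13, a_5 = 31, a_6 = 19, a_7 = 27, a_8 = 33, a_9 = 29, a_{10} = 9, a_{11} = 11, a_{12} = 21, a_{13} = 3, a_{14} = 15, a_{15} = 7, a_{16} = 1.
The sequence repeats with period 16.
(276 - 0) mod 16 = 4, so a_{276} = a_4 = 13.

13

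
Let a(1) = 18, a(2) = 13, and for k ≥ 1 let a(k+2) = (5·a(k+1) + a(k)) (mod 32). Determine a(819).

We have a(1) = 18; a(2) = 13; a(3) = 19; a(4) = 12; a(5) = 15; a(6) = 23; a(7) = 2; a(8) = 1; a(9) = 7; a(10) = 4; a(11) = 27; a(12) = 11; a(13) = 18; a(14) = 5; a(15) = 11; a(16) = 28; a(17) = 23; a(18) = 15; a(19) = 2; a(20) = 25; a(21) = 31; a(22) = 20; a(23) = 3; a(24) = 3; a(25) = 18; a(26) = 29; a(27) = 3; a(28) = 12; a(29) = 31; a(30) = 7; a(31) = 2; a(32) = 17; a(33) = 23; a(34) = 4; a(35) = 11; a(36) = 27; a(37) = 18; a(38) = 21; a(39) = 27; a(40) = 28; a(41) = 7; a(42) = 31; a(43) = 2; a(44) = 9; a(45) = 15; a(46) = 20; a(47) = 19; a(48) = 19; a(49) = 18; a(50) = 13.
Since (a(49), a(50)) = (a(1), a(2)) = (18, 13) (two consecutive terms determine the rest), the sequence is periodic with period 48.
So a(819) = a(1 + ((819-1) mod 48)) = a(3) = 19.

19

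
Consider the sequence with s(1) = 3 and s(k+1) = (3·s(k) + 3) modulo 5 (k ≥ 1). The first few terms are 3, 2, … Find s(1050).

2

We have s(1) = 3; s(2) = 2; s(3) = 4; s(4) = 0; s(5) = 3.
The sequence repeats with period 4.
(1050 - 1) mod 4 = 1, so s(1050) = s(2) = 2.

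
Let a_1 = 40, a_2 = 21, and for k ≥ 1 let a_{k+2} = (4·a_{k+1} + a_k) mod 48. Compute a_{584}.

5

a_1 = 40; a_2 = 21; a_3 = 28; a_4 = 37; a_5 = 32; a_6 = 21; a_7 = 20; a_8 = 5; a_9 = 40; a_{10} = 21.
The sequence repeats with period 8.
(584 - 1) mod 8 = 7, so a_{584} = a_8 = 5.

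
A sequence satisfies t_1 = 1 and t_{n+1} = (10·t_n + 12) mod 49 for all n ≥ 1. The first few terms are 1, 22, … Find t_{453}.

Computing terms: t_1 = 1; t_2 = 22; t_3 = 36; t_4 = 29; t_5 = 8; t_6 = 43; t_7 = 1.
Since t_7 = t_1 = 1, the sequence is periodic with period 6.
So t_{453} = t_{1 + ((453-1) mod 6)} = t_3 = 36.

36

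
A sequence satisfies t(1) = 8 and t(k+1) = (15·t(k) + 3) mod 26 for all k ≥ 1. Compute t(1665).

18

t(1) = 8,  t(2) = 19,  t(3) = 2,  t(4) = 7,  t(5) = 4,  t(6) = 11,  t(7) = 12,  t(8) = 1,  t(9) = 18,  t(10) = 13,  t(11) = 16,  t(12) = 9,  t(13) = 8.
Since t(13) = t(1) = 8, the sequence is periodic with period 12.
So t(1665) = t(1 + ((1665-1) mod 12)) = t(9) = 18.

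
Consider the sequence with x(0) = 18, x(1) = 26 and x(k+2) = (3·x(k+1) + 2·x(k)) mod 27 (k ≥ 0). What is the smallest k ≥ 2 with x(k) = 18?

x(0) = 18; x(1) = 26; x(2) = 6; x(3) = 16; x(4) = 6; x(5) = 23; x(6) = 0; x(7) = 19; x(8) = 3; x(9) = 20; x(10) = 12; x(11) = 22; x(12) = 9; x(13) = 17; x(14) = 15; x(15) = 25; x(16) = 24; x(17) = 14; x(18) = 9; x(19) = 1; x(20) = 21; x(21) = 11; x(22) = 21; x(23) = 4; x(24) = 0; x(25) = 8; x(26) = 24; x(27) = 7; x(28) = 15; x(29) = 5; x(30) = 18; x(31) = 10; x(32) = 12; x(33) = 2; x(34) = 3; x(35) = 13; x(36) = 18; x(37) = 26.
Since (x(36), x(37)) = (x(0), x(1)) = (18, 26) (two consecutive terms determine the rest), the sequence is periodic with period 36.
The value 18 first appears (with k ≥ 2) at x(30).

30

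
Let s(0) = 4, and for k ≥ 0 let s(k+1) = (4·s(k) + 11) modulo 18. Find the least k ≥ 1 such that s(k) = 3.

Listing terms: s(0) = 4, s(1) = 9, s(2) = 11, s(3) = 1, s(4) = 15, s(5) = 17, s(6) = 7, s(7) = 3, s(8) = 5, s(9) = 13, s(10) = 9.
Since s(10) = s(1) = 9, the sequence is eventually periodic: after a pre-period of length 1 it cycles with period 9.
The value 3 first appears (with k ≥ 1) at s(7).

7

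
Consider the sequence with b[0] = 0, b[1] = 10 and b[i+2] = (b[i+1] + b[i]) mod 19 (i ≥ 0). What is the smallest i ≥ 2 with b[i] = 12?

5

Listing terms: b[0] = 0,  b[1] = 10,  b[2] = 10,  b[3] = 1,  b[4] = 11,  b[5] = 12,  b[6] = 4,  b[7] = 16,  b[8] = 1,  b[9] = 17,  b[10] = 18,  b[11] = 16,  b[12] = 15,  b[13] = 12,  b[14] = 8,  b[15] = 1,  b[16] = 9,  b[17] = 10,  b[18] = 0,  b[19] = 10.
Since (b[18], b[19]) = (b[0], b[1]) = (0, 10) (two consecutive terms determine the rest), the sequence is periodic with period 18.
The value 12 first appears (with i ≥ 2) at b[5].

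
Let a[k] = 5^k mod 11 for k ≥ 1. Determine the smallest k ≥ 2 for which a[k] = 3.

2

Computing terms: a[1] = 5; a[2] = 3; a[3] = 4; a[4] = 9; a[5] = 1; a[6] = 5.
The sequence repeats with period 5.
The value 3 first appears (with k ≥ 2) at a[2].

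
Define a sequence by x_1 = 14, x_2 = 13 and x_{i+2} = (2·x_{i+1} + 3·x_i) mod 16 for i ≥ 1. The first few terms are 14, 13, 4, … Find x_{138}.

5

x_1 = 14,  x_2 = 13,  x_3 = 4,  x_4 = 15,  x_5 = 10,  x_6 = 1,  x_7 = 0,  x_8 = 3,  x_9 = 6,  x_{10} = 5,  x_{11} = 12,  x_{12} = 7,  x_{13} = 2,  x_{14} = 9,  x_{15} = 8,  x_{16} = 11,  x_{17} = 14,  x_{18} = 13.
The sequence repeats with period 16.
(138 - 1) mod 16 = 9, so x_{138} = x_{10} = 5.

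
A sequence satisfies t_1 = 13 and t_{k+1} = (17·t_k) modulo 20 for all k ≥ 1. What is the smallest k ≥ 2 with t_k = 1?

2

We have t_1 = 13, t_2 = 1, t_3 = 17, t_4 = 9, t_5 = 13.
Since t_5 = t_1 = 13, the sequence is periodic with period 4.
The value 1 first appears (with k ≥ 2) at t_2.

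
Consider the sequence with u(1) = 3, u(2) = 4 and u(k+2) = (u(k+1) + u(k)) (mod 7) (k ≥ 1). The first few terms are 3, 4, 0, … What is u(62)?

u(1) = 3,  u(2) = 4,  u(3) = 0,  u(4) = 4,  u(5) = 4,  u(6) = 1,  u(7) = 5,  u(8) = 6,  u(9) = 4,  u(10) = 3,  u(11) = 0,  u(12) = 3,  u(13) = 3,  u(14) = 6,  u(15) = 2,  u(16) = 1,  u(17) = 3,  u(18) = 4.
Since (u(17), u(18)) = (u(1), u(2)) = (3, 4) (two consecutive terms determine the rest), the sequence is periodic with period 16.
(62 - 1) mod 16 = 13, so u(62) = u(14) = 6.

6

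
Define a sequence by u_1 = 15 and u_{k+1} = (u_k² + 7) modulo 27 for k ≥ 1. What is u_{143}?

11

Listing terms: u_1 = 15; u_2 = 16; u_3 = 20; u_4 = 2; u_5 = 11; u_6 = 20.
Since u_6 = u_3 = 20, the sequence is eventually periodic: after a pre-period of length 2 it cycles with period 3.
For k ≥ 3, u_k depends only on (k - 3) mod 3. (143 - 3) mod 3 = 2, so u_{143} = u_5 = 11.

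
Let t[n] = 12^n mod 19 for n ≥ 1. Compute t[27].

Listing terms: t[1] = 12, t[2] = 11, t[3] = 18, t[4] = 7, t[5] = 8, t[6] = 1, t[7] = 12.
Since t[7] = t[1] = 12, the sequence is periodic with period 6.
So t[27] = t[1 + ((27-1) mod 6)] = t[3] = 18.

18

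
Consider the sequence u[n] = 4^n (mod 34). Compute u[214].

Listing terms: u[1] = 4,  u[2] = 16,  u[3] = 30,  u[4] = 18,  u[5] = 4.
The sequence repeats with period 4.
(214 - 1) mod 4 = 1, so u[214] = u[2] = 16.

16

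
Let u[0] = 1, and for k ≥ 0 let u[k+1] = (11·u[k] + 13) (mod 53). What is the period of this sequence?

Listing terms: u[0] = 1,  u[1] = 24,  u[2] = 12,  u[3] = 39,  u[4] = 18,  u[5] = 52,  u[6] = 2,  u[7] = 35,  u[8] = 27,  u[9] = 45,  u[10] = 31,  u[11] = 36,  u[12] = 38,  u[13] = 7,  u[14] = 37,  u[15] = 49,  u[16] = 22,  u[17] = 43,  u[18] = 9,  u[19] = 6,  u[20] = 26,  u[21] = 34,  u[22] = 16,  u[23] = 30,  u[24] = 25,  u[25] = 23,  u[26] = 1.
Since u[26] = u[0] = 1, the sequence is periodic with period 26.

26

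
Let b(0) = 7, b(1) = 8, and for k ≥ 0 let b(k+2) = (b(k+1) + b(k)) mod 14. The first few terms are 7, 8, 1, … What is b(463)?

8

Computing terms: b(0) = 7, b(1) = 8, b(2) = 1, b(3) = 9, b(4) = 10, b(5) = 5, b(6) = 1, b(7) = 6, b(8) = 7, b(9) = 13, b(10) = 6, b(11) = 5, b(12) = 11, b(13) = 2, b(14) = 13, b(15) = 1, b(16) = 0, b(17) = 1, b(18) = 1, b(19) = 2, b(20) = 3, b(21) = 5, b(22) = 8, b(23) = 13, b(24) = 7, b(25) = 6, b(26) = 13, b(27) = 5, b(28) = 4, b(29) = 9, b(30) = 13, b(31) = 8, b(32) = 7, b(33) = 1, b(34) = 8, b(35) = 9, b(36) = 3, b(37) = 12, b(38) = 1, b(39) = 13, b(40) = 0, b(41) = 13, b(42) = 13, b(43) = 12, b(44) = 11, b(45) = 9, b(46) = 6, b(47) = 1, b(48) = 7, b(49) = 8.
The sequence repeats with period 48.
(463 - 0) mod 48 = 31, so b(463) = b(31) = 8.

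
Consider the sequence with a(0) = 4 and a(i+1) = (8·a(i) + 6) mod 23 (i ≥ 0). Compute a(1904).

Computing terms: a(0) = 4; a(1) = 15; a(2) = 11; a(3) = 2; a(4) = 22; a(5) = 21; a(6) = 13; a(7) = 18; a(8) = 12; a(9) = 10; a(10) = 17; a(11) = 4.
Since a(11) = a(0) = 4, the sequence is periodic with period 11.
So a(1904) = a(0 + ((1904-0) mod 11)) = a(1) = 15.

15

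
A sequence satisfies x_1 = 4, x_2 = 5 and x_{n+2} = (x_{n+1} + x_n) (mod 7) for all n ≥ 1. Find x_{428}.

Listing terms: x_1 = 4; x_2 = 5; x_3 = 2; x_4 = 0; x_5 = 2; x_6 = 2; x_7 = 4; x_8 = 6; x_9 = 3; x_{10} = 2; x_{11} = 5; x_{12} = 0; x_{13} = 5; x_{14} = 5; x_{15} = 3; x_{16} = 1; x_{17} = 4; x_{18} = 5.
Since (x_{17}, x_{18}) = (x_1, x_2) = (4, 5) (two consecutive terms determine the rest), the sequence is periodic with period 16.
So x_{428} = x_{1 + ((428-1) mod 16)} = x_{12} = 0.

0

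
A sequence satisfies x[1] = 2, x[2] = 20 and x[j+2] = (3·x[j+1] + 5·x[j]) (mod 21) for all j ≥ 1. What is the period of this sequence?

We have x[1] = 2, x[2] = 20, x[3] = 7, x[4] = 16, x[5] = 20, x[6] = 14, x[7] = 16, x[8] = 13, x[9] = 14, x[10] = 2, x[11] = 13, x[12] = 7, x[13] = 2, x[14] = 20.
Since (x[13], x[14]) = (x[1], x[2]) = (2, 20) (two consecutive terms determine the rest), the sequence is periodic with period 12.

12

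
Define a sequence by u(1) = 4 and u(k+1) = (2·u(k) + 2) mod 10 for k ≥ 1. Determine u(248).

6

Listing terms: u(1) = 4; u(2) = 0; u(3) = 2; u(4) = 6; u(5) = 4.
Since u(5) = u(1) = 4, the sequence is periodic with period 4.
(248 - 1) mod 4 = 3, so u(248) = u(4) = 6.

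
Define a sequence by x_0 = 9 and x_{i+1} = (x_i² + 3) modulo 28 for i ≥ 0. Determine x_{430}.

7

Listing terms: x_0 = 9; x_1 = 0; x_2 = 3; x_3 = 12; x_4 = 7; x_5 = 24; x_6 = 19; x_7 = 0.
Since x_7 = x_1 = 0, the sequence is eventually periodic: after a pre-period of length 1 it cycles with period 6.
For i ≥ 1, x_i depends only on (i - 1) mod 6. (430 - 1) mod 6 = 3, so x_{430} = x_4 = 7.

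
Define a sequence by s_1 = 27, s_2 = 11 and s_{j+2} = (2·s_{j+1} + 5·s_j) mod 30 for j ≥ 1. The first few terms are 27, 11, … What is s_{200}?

29

We have s_1 = 27,  s_2 = 11,  s_3 = 7,  s_4 = 9,  s_5 = 23,  s_6 = 1,  s_7 = 27,  s_8 = 29,  s_9 = 13,  s_{10} = 21,  s_{11} = 17,  s_{12} = 19,  s_{13} = 3,  s_{14} = 11,  s_{15} = 7.
Since (s_{14}, s_{15}) = (s_2, s_3) = (11, 7) (two consecutive terms determine the rest), the sequence is eventually periodic: after a pre-period of length 1 it cycles with period 12.
For j ≥ 2, s_j depends only on (j - 2) mod 12. (200 - 2) mod 12 = 6, so s_{200} = s_8 = 29.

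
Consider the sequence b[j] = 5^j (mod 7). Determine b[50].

4

Computing terms: b[1] = 5; b[2] = 4; b[3] = 6; b[4] = 2; b[5] = 3; b[6] = 1; b[7] = 5.
The sequence repeats with period 6.
So b[50] = b[1 + ((50-1) mod 6)] = b[2] = 4.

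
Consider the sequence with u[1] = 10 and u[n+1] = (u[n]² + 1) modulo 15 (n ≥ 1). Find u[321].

Listing terms: u[1] = 10, u[2] = 11, u[3] = 2, u[4] = 5, u[5] = 11.
Since u[5] = u[2] = 11, the sequence is eventually periodic: after a pre-period of length 1 it cycles with period 3.
For n ≥ 2, u[n] depends only on (n - 2) mod 3. (321 - 2) mod 3 = 1, so u[321] = u[3] = 2.

2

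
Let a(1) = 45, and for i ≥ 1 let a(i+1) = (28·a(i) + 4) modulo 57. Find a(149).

Computing terms: a(1) = 45,  a(2) = 10,  a(3) = 56,  a(4) = 33,  a(5) = 16,  a(6) = 53,  a(7) = 6,  a(8) = 1,  a(9) = 32,  a(10) = 45.
Since a(10) = a(1) = 45, the sequence is periodic with period 9.
So a(149) = a(1 + ((149-1) mod 9)) = a(5) = 16.

16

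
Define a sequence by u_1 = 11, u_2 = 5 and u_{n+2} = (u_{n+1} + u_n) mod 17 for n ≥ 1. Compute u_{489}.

Listing terms: u_1 = 11, u_2 = 5, u_3 = 16, u_4 = 4, u_5 = 3, u_6 = 7, u_7 = 10, u_8 = 0, u_9 = 10, u_{10} = 10, u_{11} = 3, u_{12} = 13, u_{13} = 16, u_{14} = 12, u_{15} = 11, u_{16} = 6, u_{17} = 0, u_{18} = 6, u_{19} = 6, u_{20} = 12, u_{21} = 1, u_{22} = 13, u_{23} = 14, u_{24} = 10, u_{25} = 7, u_{26} = 0, u_{27} = 7, u_{28} = 7, u_{29} = 14, u_{30} = 4, u_{31} = 1, u_{32} = 5, u_{33} = 6, u_{34} = 11, u_{35} = 0, u_{36} = 11, u_{37} = 11, u_{38} = 5.
Since (u_{37}, u_{38}) = (u_1, u_2) = (11, 5) (two consecutive terms determine the rest), the sequence is periodic with period 36.
So u_{489} = u_{1 + ((489-1) mod 36)} = u_{21} = 1.

1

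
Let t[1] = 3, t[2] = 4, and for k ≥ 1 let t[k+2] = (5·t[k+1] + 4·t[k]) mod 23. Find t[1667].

21

Computing terms: t[1] = 3,  t[2] = 4,  t[3] = 9,  t[4] = 15,  t[5] = 19,  t[6] = 17,  t[7] = 0,  t[8] = 22,  t[9] = 18,  t[10] = 17,  t[11] = 19,  t[12] = 2,  t[13] = 17,  t[14] = 1,  t[15] = 4,  t[16] = 1,  t[17] = 21,  t[18] = 17,  t[19] = 8,  t[20] = 16,  t[21] = 20,  t[22] = 3,  t[23] = 3,  t[24] = 4.
The sequence repeats with period 22.
(1667 - 1) mod 22 = 16, so t[1667] = t[17] = 21.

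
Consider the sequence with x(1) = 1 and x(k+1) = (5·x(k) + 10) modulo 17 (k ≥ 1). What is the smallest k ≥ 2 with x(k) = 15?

2

We have x(1) = 1; x(2) = 15; x(3) = 0; x(4) = 10; x(5) = 9; x(6) = 4; x(7) = 13; x(8) = 7; x(9) = 11; x(10) = 14; x(11) = 12; x(12) = 2; x(13) = 3; x(14) = 8; x(15) = 16; x(16) = 5; x(17) = 1.
Since x(17) = x(1) = 1, the sequence is periodic with period 16.
The value 15 first appears (with k ≥ 2) at x(2).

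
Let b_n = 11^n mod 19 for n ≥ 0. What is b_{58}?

11

b_0 = 1; b_1 = 11; b_2 = 7; b_3 = 1.
The sequence repeats with period 3.
(58 - 0) mod 3 = 1, so b_{58} = b_1 = 11.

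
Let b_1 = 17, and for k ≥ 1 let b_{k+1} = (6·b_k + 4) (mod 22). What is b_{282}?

18

Computing terms: b_1 = 17; b_2 = 18; b_3 = 2; b_4 = 16; b_5 = 12; b_6 = 10; b_7 = 20; b_8 = 14; b_9 = 0; b_{10} = 4; b_{11} = 6; b_{12} = 18.
Since b_{12} = b_2 = 18, the sequence is eventually periodic: after a pre-period of length 1 it cycles with period 10.
For k ≥ 2, b_k depends only on (k - 2) mod 10. (282 - 2) mod 10 = 0, so b_{282} = b_2 = 18.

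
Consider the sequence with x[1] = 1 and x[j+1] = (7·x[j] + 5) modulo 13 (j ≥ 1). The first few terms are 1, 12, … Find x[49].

Computing terms: x[1] = 1,  x[2] = 12,  x[3] = 11,  x[4] = 4,  x[5] = 7,  x[6] = 2,  x[7] = 6,  x[8] = 8,  x[9] = 9,  x[10] = 3,  x[11] = 0,  x[12] = 5,  x[13] = 1.
Since x[13] = x[1] = 1, the sequence is periodic with period 12.
So x[49] = x[1 + ((49-1) mod 12)] = x[1] = 1.

1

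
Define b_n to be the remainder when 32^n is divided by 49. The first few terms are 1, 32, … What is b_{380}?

44

b_0 = 1,  b_1 = 32,  b_2 = 44,  b_3 = 36,  b_4 = 25,  b_5 = 16,  b_6 = 22,  b_7 = 18,  b_8 = 37,  b_9 = 8,  b_{10} = 11,  b_{11} = 9,  b_{12} = 43,  b_{13} = 4,  b_{14} = 30,  b_{15} = 29,  b_{16} = 46,  b_{17} = 2,  b_{18} = 15,  b_{19} = 39,  b_{20} = 23,  b_{21} = 1.
The sequence repeats with period 21.
So b_{380} = b_{0 + ((380-0) mod 21)} = b_2 = 44.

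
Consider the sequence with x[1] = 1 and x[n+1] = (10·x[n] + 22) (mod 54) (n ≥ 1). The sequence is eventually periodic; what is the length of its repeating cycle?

We have x[1] = 1, x[2] = 32, x[3] = 18, x[4] = 40, x[5] = 44, x[6] = 30, x[7] = 52, x[8] = 2, x[9] = 42, x[10] = 10, x[11] = 14, x[12] = 0, x[13] = 22, x[14] = 26, x[15] = 12, x[16] = 34, x[17] = 38, x[18] = 24, x[19] = 46, x[20] = 50, x[21] = 36, x[22] = 4, x[23] = 8, x[24] = 48, x[25] = 16, x[26] = 20, x[27] = 6, x[28] = 28, x[29] = 32.
Since x[29] = x[2] = 32, the sequence is eventually periodic: after a pre-period of length 1 it cycles with period 27.

27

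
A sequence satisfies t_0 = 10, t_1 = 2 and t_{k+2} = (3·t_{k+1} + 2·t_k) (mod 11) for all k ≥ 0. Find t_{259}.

10

Listing terms: t_0 = 10,  t_1 = 2,  t_2 = 4,  t_3 = 5,  t_4 = 1,  t_5 = 2,  t_6 = 8,  t_7 = 6,  t_8 = 1,  t_9 = 4,  t_{10} = 3,  t_{11} = 6,  t_{12} = 2,  t_{13} = 7,  t_{14} = 3,  t_{15} = 1,  t_{16} = 9,  t_{17} = 7,  t_{18} = 6,  t_{19} = 10,  t_{20} = 9,  t_{21} = 3,  t_{22} = 5,  t_{23} = 10,  t_{24} = 7,  t_{25} = 8,  t_{26} = 5,  t_{27} = 9,  t_{28} = 4,  t_{29} = 8,  t_{30} = 10,  t_{31} = 2.
The sequence repeats with period 30.
So t_{259} = t_{0 + ((259-0) mod 30)} = t_{19} = 10.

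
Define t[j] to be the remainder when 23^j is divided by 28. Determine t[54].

1

t[1] = 23, t[2] = 25, t[3] = 15, t[4] = 9, t[5] = 11, t[6] = 1, t[7] = 23.
The sequence repeats with period 6.
(54 - 1) mod 6 = 5, so t[54] = t[6] = 1.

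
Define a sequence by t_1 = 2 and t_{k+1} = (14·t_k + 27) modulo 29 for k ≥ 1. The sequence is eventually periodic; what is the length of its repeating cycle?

Listing terms: t_1 = 2,  t_2 = 26,  t_3 = 14,  t_4 = 20,  t_5 = 17,  t_6 = 4,  t_7 = 25,  t_8 = 0,  t_9 = 27,  t_{10} = 28,  t_{11} = 13,  t_{12} = 6,  t_{13} = 24,  t_{14} = 15,  t_{15} = 5,  t_{16} = 10,  t_{17} = 22,  t_{18} = 16,  t_{19} = 19,  t_{20} = 3,  t_{21} = 11,  t_{22} = 7,  t_{23} = 9,  t_{24} = 8,  t_{25} = 23,  t_{26} = 1,  t_{27} = 12,  t_{28} = 21,  t_{29} = 2.
Since t_{29} = t_1 = 2, the sequence is periodic with period 28.

28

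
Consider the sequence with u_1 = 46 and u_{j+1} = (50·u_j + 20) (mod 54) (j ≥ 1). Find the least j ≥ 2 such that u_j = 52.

u_1 = 46, u_2 = 52, u_3 = 28, u_4 = 16, u_5 = 10, u_6 = 34, u_7 = 46.
The sequence repeats with period 6.
The value 52 first appears (with j ≥ 2) at u_2.

2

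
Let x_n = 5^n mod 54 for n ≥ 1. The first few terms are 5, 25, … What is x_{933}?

35

x_1 = 5; x_2 = 25; x_3 = 17; x_4 = 31; x_5 = 47; x_6 = 19; x_7 = 41; x_8 = 43; x_9 = 53; x_{10} = 49; x_{11} = 29; x_{12} = 37; x_{13} = 23; x_{14} = 7; x_{15} = 35; x_{16} = 13; x_{17} = 11; x_{18} = 1; x_{19} = 5.
Since x_{19} = x_1 = 5, the sequence is periodic with period 18.
So x_{933} = x_{1 + ((933-1) mod 18)} = x_{15} = 35.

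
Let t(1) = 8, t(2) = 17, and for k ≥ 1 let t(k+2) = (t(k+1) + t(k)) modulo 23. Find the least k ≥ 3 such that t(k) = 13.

Computing terms: t(1) = 8,  t(2) = 17,  t(3) = 2,  t(4) = 19,  t(5) = 21,  t(6) = 17,  t(7) = 15,  t(8) = 9,  t(9) = 1,  t(10) = 10,  t(11) = 11,  t(12) = 21,  t(13) = 9,  t(14) = 7,  t(15) = 16,  t(16) = 0,  t(17) = 16,  t(18) = 16,  t(19) = 9,  t(20) = 2,  t(21) = 11,  t(22) = 13,  t(23) = 1,  t(24) = 14,  t(25) = 15,  t(26) = 6,  t(27) = 21,  t(28) = 4,  t(29) = 2,  t(30) = 6,  t(31) = 8,  t(32) = 14,  t(33) = 22,  t(34) = 13,  t(35) = 12,  t(36) = 2,  t(37) = 14,  t(38) = 16,  t(39) = 7,  t(40) = 0,  t(41) = 7,  t(42) = 7,  t(43) = 14,  t(44) = 21,  t(45) = 12,  t(46) = 10,  t(47) = 22,  t(48) = 9,  t(49) = 8,  t(50) = 17.
Since (t(49), t(50)) = (t(1), t(2)) = (8, 17) (two consecutive terms determine the rest), the sequence is periodic with period 48.
The value 13 first appears (with k ≥ 3) at t(22).

22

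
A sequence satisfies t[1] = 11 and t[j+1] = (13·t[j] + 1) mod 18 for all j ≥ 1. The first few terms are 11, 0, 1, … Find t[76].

We have t[1] = 11, t[2] = 0, t[3] = 1, t[4] = 14, t[5] = 3, t[6] = 4, t[7] = 17, t[8] = 6, t[9] = 7, t[10] = 2, t[11] = 9, t[12] = 10, t[13] = 5, t[14] = 12, t[15] = 13, t[16] = 8, t[17] = 15, t[18] = 16, t[19] = 11.
Since t[19] = t[1] = 11, the sequence is periodic with period 18.
So t[76] = t[1 + ((76-1) mod 18)] = t[4] = 14.

14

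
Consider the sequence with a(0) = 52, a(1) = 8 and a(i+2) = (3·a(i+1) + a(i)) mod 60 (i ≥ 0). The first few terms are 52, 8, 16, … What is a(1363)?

32

Listing terms: a(0) = 52, a(1) = 8, a(2) = 16, a(3) = 56, a(4) = 4, a(5) = 8, a(6) = 28, a(7) = 32, a(8) = 4, a(9) = 44, a(10) = 16, a(11) = 32, a(12) = 52, a(13) = 8.
Since (a(12), a(13)) = (a(0), a(1)) = (52, 8) (two consecutive terms determine the rest), the sequence is periodic with period 12.
(1363 - 0) mod 12 = 7, so a(1363) = a(7) = 32.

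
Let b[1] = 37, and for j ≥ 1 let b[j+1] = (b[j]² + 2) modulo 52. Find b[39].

b[1] = 37,  b[2] = 19,  b[3] = 51,  b[4] = 3,  b[5] = 11,  b[6] = 19.
Since b[6] = b[2] = 19, the sequence is eventually periodic: after a pre-period of length 1 it cycles with period 4.
For j ≥ 2, b[j] depends only on (j - 2) mod 4. (39 - 2) mod 4 = 1, so b[39] = b[3] = 51.

51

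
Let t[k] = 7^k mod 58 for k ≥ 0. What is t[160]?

25

Listing terms: t[0] = 1,  t[1] = 7,  t[2] = 49,  t[3] = 53,  t[4] = 23,  t[5] = 45,  t[6] = 25,  t[7] = 1.
Since t[7] = t[0] = 1, the sequence is periodic with period 7.
(160 - 0) mod 7 = 6, so t[160] = t[6] = 25.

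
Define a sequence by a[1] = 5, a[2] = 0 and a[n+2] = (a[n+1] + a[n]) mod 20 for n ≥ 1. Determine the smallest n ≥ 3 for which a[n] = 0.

a[1] = 5, a[2] = 0, a[3] = 5, a[4] = 5, a[5] = 10, a[6] = 15, a[7] = 5, a[8] = 0.
Since (a[7], a[8]) = (a[1], a[2]) = (5, 0) (two consecutive terms determine the rest), the sequence is periodic with period 6.
The value 0 next appears (with n ≥ 3) at a[8].

8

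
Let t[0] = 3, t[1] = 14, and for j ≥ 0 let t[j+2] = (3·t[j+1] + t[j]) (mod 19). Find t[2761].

Computing terms: t[0] = 3, t[1] = 14, t[2] = 7, t[3] = 16, t[4] = 17, t[5] = 10, t[6] = 9, t[7] = 18, t[8] = 6, t[9] = 17, t[10] = 0, t[11] = 17, t[12] = 13, t[13] = 18, t[14] = 10, t[15] = 10, t[16] = 2, t[17] = 16, t[18] = 12, t[19] = 14, t[20] = 16, t[21] = 5, t[22] = 12, t[23] = 3, t[24] = 2, t[25] = 9, t[26] = 10, t[27] = 1, t[28] = 13, t[29] = 2, t[30] = 0, t[31] = 2, t[32] = 6, t[33] = 1, t[34] = 9, t[35] = 9, t[36] = 17, t[37] = 3, t[38] = 7, t[39] = 5, t[40] = 3, t[41] = 14.
Since (t[40], t[41]) = (t[0], t[1]) = (3, 14) (two consecutive terms determine the rest), the sequence is periodic with period 40.
So t[2761] = t[0 + ((2761-0) mod 40)] = t[1] = 14.

14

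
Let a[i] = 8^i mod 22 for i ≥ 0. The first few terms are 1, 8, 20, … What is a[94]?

a[0] = 1,  a[1] = 8,  a[2] = 20,  a[3] = 6,  a[4] = 4,  a[5] = 10,  a[6] = 14,  a[7] = 2,  a[8] = 16,  a[9] = 18,  a[10] = 12,  a[11] = 8.
Since a[11] = a[1] = 8, the sequence is eventually periodic: after a pre-period of length 1 it cycles with period 10.
For i ≥ 1, a[i] depends only on (i - 1) mod 10. (94 - 1) mod 10 = 3, so a[94] = a[4] = 4.

4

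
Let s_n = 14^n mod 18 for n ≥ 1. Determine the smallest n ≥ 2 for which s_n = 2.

5

We have s_1 = 14; s_2 = 16; s_3 = 8; s_4 = 4; s_5 = 2; s_6 = 10; s_7 = 14.
The sequence repeats with period 6.
The value 2 first appears (with n ≥ 2) at s_5.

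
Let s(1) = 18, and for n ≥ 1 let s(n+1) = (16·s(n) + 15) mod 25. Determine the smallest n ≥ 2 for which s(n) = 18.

Listing terms: s(1) = 18; s(2) = 3; s(3) = 13; s(4) = 23; s(5) = 8; s(6) = 18.
The sequence repeats with period 5.
The value 18 next appears (with n ≥ 2) at s(6).

6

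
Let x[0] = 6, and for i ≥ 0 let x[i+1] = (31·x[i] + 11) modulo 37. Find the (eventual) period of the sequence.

Listing terms: x[0] = 6, x[1] = 12, x[2] = 13, x[3] = 7, x[4] = 6.
Since x[4] = x[0] = 6, the sequence is periodic with period 4.

4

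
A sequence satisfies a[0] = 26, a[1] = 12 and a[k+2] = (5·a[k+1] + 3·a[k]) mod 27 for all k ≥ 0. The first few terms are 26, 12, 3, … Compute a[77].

15

Computing terms: a[0] = 26,  a[1] = 12,  a[2] = 3,  a[3] = 24,  a[4] = 21,  a[5] = 15,  a[6] = 3,  a[7] = 6,  a[8] = 12,  a[9] = 24,  a[10] = 21.
Since (a[9], a[10]) = (a[3], a[4]) = (24, 21) (two consecutive terms determine the rest), the sequence is eventually periodic: after a pre-period of length 3 it cycles with period 6.
For k ≥ 3, a[k] depends only on (k - 3) mod 6. (77 - 3) mod 6 = 2, so a[77] = a[5] = 15.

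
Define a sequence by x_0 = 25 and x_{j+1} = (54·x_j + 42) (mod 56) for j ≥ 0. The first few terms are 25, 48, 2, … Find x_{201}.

38

Listing terms: x_0 = 25,  x_1 = 48,  x_2 = 2,  x_3 = 38,  x_4 = 22,  x_5 = 54,  x_6 = 46,  x_7 = 6,  x_8 = 30,  x_9 = 38.
Since x_9 = x_3 = 38, the sequence is eventually periodic: after a pre-period of length 3 it cycles with period 6.
For j ≥ 3, x_j depends only on (j - 3) mod 6. (201 - 3) mod 6 = 0, so x_{201} = x_3 = 38.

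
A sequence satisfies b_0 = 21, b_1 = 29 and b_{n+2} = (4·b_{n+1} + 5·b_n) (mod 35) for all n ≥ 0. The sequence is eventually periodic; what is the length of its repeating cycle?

6

Listing terms: b_0 = 21, b_1 = 29, b_2 = 11, b_3 = 14, b_4 = 6, b_5 = 24, b_6 = 21, b_7 = 29.
Since (b_6, b_7) = (b_0, b_1) = (21, 29) (two consecutive terms determine the rest), the sequence is periodic with period 6.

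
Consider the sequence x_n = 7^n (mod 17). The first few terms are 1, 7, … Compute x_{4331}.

x_0 = 1,  x_1 = 7,  x_2 = 15,  x_3 = 3,  x_4 = 4,  x_5 = 11,  x_6 = 9,  x_7 = 12,  x_8 = 16,  x_9 = 10,  x_{10} = 2,  x_{11} = 14,  x_{12} = 13,  x_{13} = 6,  x_{14} = 8,  x_{15} = 5,  x_{16} = 1.
The sequence repeats with period 16.
(4331 - 0) mod 16 = 11, so x_{4331} = x_{11} = 14.

14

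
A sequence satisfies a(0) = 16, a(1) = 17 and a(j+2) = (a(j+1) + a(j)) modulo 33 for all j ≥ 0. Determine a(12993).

Listing terms: a(0) = 16, a(1) = 17, a(2) = 0, a(3) = 17, a(4) = 17, a(5) = 1, a(6) = 18, a(7) = 19, a(8) = 4, a(9) = 23, a(10) = 27, a(11) = 17, a(12) = 11, a(13) = 28, a(14) = 6, a(15) = 1, a(16) = 7, a(17) = 8, a(18) = 15, a(19) = 23, a(20) = 5, a(21) = 28, a(22) = 0, a(23) = 28, a(24) = 28, a(25) = 23, a(26) = 18, a(27) = 8, a(28) = 26, a(29) = 1, a(30) = 27, a(31) = 28, a(32) = 22, a(33) = 17, a(34) = 6, a(35) = 23, a(36) = 29, a(37) = 19, a(38) = 15, a(39) = 1, a(40) = 16, a(41) = 17.
Since (a(40), a(41)) = (a(0), a(1)) = (16, 17) (two consecutive terms determine the rest), the sequence is periodic with period 40.
So a(12993) = a(0 + ((12993-0) mod 40)) = a(33) = 17.

17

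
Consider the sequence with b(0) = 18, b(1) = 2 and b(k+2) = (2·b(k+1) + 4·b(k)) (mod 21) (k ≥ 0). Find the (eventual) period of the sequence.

We have b(0) = 18, b(1) = 2, b(2) = 13, b(3) = 13, b(4) = 15, b(5) = 19, b(6) = 14, b(7) = 20, b(8) = 12, b(9) = 20, b(10) = 4, b(11) = 4, b(12) = 3, b(13) = 1, b(14) = 14, b(15) = 11, b(16) = 15, b(17) = 11, b(18) = 19, b(19) = 19, b(20) = 9, b(21) = 10, b(22) = 14, b(23) = 5, b(24) = 3, b(25) = 5, b(26) = 1, b(27) = 1, b(28) = 6, b(29) = 16, b(30) = 14, b(31) = 8, b(32) = 9, b(33) = 8, b(34) = 10, b(35) = 10, b(36) = 18, b(37) = 13, b(38) = 14, b(39) = 17, b(40) = 6, b(41) = 17, b(42) = 16, b(43) = 16, b(44) = 12, b(45) = 4, b(46) = 14, b(47) = 2, b(48) = 18, b(49) = 2.
The sequence repeats with period 48.

48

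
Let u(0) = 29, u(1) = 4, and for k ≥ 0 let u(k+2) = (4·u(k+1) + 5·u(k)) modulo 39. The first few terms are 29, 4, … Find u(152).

Computing terms: u(0) = 29, u(1) = 4, u(2) = 5, u(3) = 1, u(4) = 29, u(5) = 4.
The sequence repeats with period 4.
(152 - 0) mod 4 = 0, so u(152) = u(0) = 29.

29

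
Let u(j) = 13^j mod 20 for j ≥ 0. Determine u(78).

u(0) = 1,  u(1) = 13,  u(2) = 9,  u(3) = 17,  u(4) = 1.
The sequence repeats with period 4.
(78 - 0) mod 4 = 2, so u(78) = u(2) = 9.

9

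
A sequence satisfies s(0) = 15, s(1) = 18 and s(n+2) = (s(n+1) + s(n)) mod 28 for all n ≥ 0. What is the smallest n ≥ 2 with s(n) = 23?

s(0) = 15,  s(1) = 18,  s(2) = 5,  s(3) = 23,  s(4) = 0,  s(5) = 23,  s(6) = 23,  s(7) = 18,  s(8) = 13,  s(9) = 3,  s(10) = 16,  s(11) = 19,  s(12) = 7,  s(13) = 26,  s(14) = 5,  s(15) = 3,  s(16) = 8,  s(17) = 11,  s(18) = 19,  s(19) = 2,  s(20) = 21,  s(21) = 23,  s(22) = 16,  s(23) = 11,  s(24) = 27,  s(25) = 10,  s(26) = 9,  s(27) = 19,  s(28) = 0,  s(29) = 19,  s(30) = 19,  s(31) = 10,  s(32) = 1,  s(33) = 11,  s(34) = 12,  s(35) = 23,  s(36) = 7,  s(37) = 2,  s(38) = 9,  s(39) = 11,  s(40) = 20,  s(41) = 3,  s(42) = 23,  s(43) = 26,  s(44) = 21,  s(45) = 19,  s(46) = 12,  s(47) = 3,  s(48) = 15,  s(49) = 18.
Since (s(48), s(49)) = (s(0), s(1)) = (15, 18) (two consecutive terms determine the rest), the sequence is periodic with period 48.
The value 23 first appears (with n ≥ 2) at s(3).

3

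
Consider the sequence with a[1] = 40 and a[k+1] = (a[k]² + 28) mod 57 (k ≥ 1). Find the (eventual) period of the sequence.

We have a[1] = 40; a[2] = 32; a[3] = 26; a[4] = 20; a[5] = 29; a[6] = 14; a[7] = 53; a[8] = 44; a[9] = 26.
Since a[9] = a[3] = 26, the sequence is eventually periodic: after a pre-period of length 2 it cycles with period 6.

6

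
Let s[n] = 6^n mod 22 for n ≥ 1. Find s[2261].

s[1] = 6, s[2] = 14, s[3] = 18, s[4] = 20, s[5] = 10, s[6] = 16, s[7] = 8, s[8] = 4, s[9] = 2, s[10] = 12, s[11] = 6.
Since s[11] = s[1] = 6, the sequence is periodic with period 10.
(2261 - 1) mod 10 = 0, so s[2261] = s[1] = 6.

6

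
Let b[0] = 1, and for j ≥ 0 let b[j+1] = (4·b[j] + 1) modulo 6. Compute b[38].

3

Computing terms: b[0] = 1; b[1] = 5; b[2] = 3; b[3] = 1.
Since b[3] = b[0] = 1, the sequence is periodic with period 3.
(38 - 0) mod 3 = 2, so b[38] = b[2] = 3.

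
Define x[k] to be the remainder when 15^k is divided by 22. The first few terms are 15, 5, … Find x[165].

x[1] = 15, x[2] = 5, x[3] = 9, x[4] = 3, x[5] = 1, x[6] = 15.
The sequence repeats with period 5.
(165 - 1) mod 5 = 4, so x[165] = x[5] = 1.

1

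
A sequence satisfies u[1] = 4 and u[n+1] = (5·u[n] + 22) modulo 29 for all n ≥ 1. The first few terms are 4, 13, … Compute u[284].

Listing terms: u[1] = 4, u[2] = 13, u[3] = 0, u[4] = 22, u[5] = 16, u[6] = 15, u[7] = 10, u[8] = 14, u[9] = 5, u[10] = 18, u[11] = 25, u[12] = 2, u[13] = 3, u[14] = 8, u[15] = 4.
The sequence repeats with period 14.
So u[284] = u[1 + ((284-1) mod 14)] = u[4] = 22.

22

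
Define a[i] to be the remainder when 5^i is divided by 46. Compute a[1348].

Listing terms: a[1] = 5, a[2] = 25, a[3] = 33, a[4] = 27, a[5] = 43, a[6] = 31, a[7] = 17, a[8] = 39, a[9] = 11, a[10] = 9, a[11] = 45, a[12] = 41, a[13] = 21, a[14] = 13, a[15] = 19, a[16] = 3, a[17] = 15, a[18] = 29, a[19] = 7, a[20] = 35, a[21] = 37, a[22] = 1, a[23] = 5.
Since a[23] = a[1] = 5, the sequence is periodic with period 22.
(1348 - 1) mod 22 = 5, so a[1348] = a[6] = 31.

31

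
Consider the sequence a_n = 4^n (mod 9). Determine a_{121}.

a_1 = 4; a_2 = 7; a_3 = 1; a_4 = 4.
Since a_4 = a_1 = 4, the sequence is periodic with period 3.
(121 - 1) mod 3 = 0, so a_{121} = a_1 = 4.

4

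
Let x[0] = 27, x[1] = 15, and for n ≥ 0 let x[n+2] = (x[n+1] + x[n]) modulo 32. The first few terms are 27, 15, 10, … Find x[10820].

26

x[0] = 27,  x[1] = 15,  x[2] = 10,  x[3] = 25,  x[4] = 3,  x[5] = 28,  x[6] = 31,  x[7] = 27,  x[8] = 26,  x[9] = 21,  x[10] = 15,  x[11] = 4,  x[12] = 19,  x[13] = 23,  x[14] = 10,  x[15] = 1,  x[16] = 11,  x[17] = 12,  x[18] = 23,  x[19] = 3,  x[20] = 26,  x[21] = 29,  x[22] = 23,  x[23] = 20,  x[24] = 11,  x[25] = 31,  x[26] = 10,  x[27] = 9,  x[28] = 19,  x[29] = 28,  x[30] = 15,  x[31] = 11,  x[32] = 26,  x[33] = 5,  x[34] = 31,  x[35] = 4,  x[36] = 3,  x[37] = 7,  x[38] = 10,  x[39] = 17,  x[40] = 27,  x[41] = 12,  x[42] = 7,  x[43] = 19,  x[44] = 26,  x[45] = 13,  x[46] = 7,  x[47] = 20,  x[48] = 27,  x[49] = 15.
The sequence repeats with period 48.
So x[10820] = x[0 + ((10820-0) mod 48)] = x[20] = 26.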